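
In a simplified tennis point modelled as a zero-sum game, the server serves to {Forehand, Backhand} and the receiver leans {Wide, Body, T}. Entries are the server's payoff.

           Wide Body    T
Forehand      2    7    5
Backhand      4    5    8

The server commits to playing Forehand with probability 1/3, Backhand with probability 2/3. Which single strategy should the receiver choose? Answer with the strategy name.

Wide

If the receiver plays Wide, the server's expected payoff is (1/3)·2 + (2/3)·4 = 10/3.
If the receiver plays Body, the server's expected payoff is (1/3)·7 + (2/3)·5 = 17/3.
If the receiver plays T, the server's expected payoff is (1/3)·5 + (2/3)·8 = 7.
The receiver minimizes the server's payoff; the smallest is 10/3, so the best response is Wide.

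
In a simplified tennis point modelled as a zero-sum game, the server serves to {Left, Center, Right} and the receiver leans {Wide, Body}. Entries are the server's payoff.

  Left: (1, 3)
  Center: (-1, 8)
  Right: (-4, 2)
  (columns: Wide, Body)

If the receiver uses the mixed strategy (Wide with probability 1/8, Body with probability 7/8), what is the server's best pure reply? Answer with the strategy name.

Center

Expected payoff of Left: (1/8)·1 + (7/8)·3 = 11/4.
Expected payoff of Center: (1/8)·(-1) + (7/8)·8 = 55/8.
Expected payoff of Right: (1/8)·(-4) + (7/8)·2 = 5/4.
The largest is 55/8, so the server's best response is Center.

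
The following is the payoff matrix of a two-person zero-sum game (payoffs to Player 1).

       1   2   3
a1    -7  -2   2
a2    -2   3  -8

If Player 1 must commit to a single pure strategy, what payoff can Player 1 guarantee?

-7

Row minima: a1 → -7, a2 → -8.
The best of these is -7.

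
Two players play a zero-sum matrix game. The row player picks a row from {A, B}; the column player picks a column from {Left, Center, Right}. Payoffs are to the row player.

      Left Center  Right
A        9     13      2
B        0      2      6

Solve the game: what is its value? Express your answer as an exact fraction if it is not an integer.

Row minima: A → 2, B → 0; maximin = 2.
Column maxima: Left → 9, Center → 13, Right → 6; minimax = 6.
2 ≠ 6, so there is no saddle point; optimal play is mixed.
Center is strictly dominated by Left (it gives the row player strictly more in every row), so the column player never plays it.
On the remaining 2×2 (A, B vs Left, Right):
Let the row player play A with probability p. Expected payoff against Left: 9p + 0(1−p) = 9p; against Right: 2p + 6(1−p) = −4p + 6.
Setting these equal: 9p = −4p + 6 ⇒ 13p = 6 ⇒ p = 6/13, and the value is (9)·(6/13) = 54/13.
For the column player: with q = P(Left), equating A's and B's payoffs gives 7q + 2 = −6q + 6 ⇒ q = 4/13.

54/13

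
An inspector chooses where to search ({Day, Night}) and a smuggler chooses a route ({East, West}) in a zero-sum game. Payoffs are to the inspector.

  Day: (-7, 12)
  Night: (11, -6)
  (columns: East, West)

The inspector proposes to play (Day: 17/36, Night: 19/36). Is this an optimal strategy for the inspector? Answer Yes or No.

Against East this mix gives (17/36)·(-7) + (19/36)·11 = 5/2.
Against West this mix gives (17/36)·12 + (19/36)·(-6) = 5/2.
All of the smuggler's active replies (East, West) yield 5/2, and no column does worse for the inspector. The mix makes the smuggler indifferent and guarantees 5/2, so it is optimal.

Yes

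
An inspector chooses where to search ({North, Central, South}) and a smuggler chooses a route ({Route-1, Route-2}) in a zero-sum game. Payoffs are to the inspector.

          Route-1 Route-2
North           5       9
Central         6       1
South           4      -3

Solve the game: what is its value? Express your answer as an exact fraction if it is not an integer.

Row minima: North → 5, Central → 1, South → -3; maximin = 5.
Column maxima: Route-1 → 6, Route-2 → 9; minimax = 6.
5 ≠ 6, so there is no saddle point; optimal play is mixed.
South is strictly dominated by North, so the inspector never plays it.
On the remaining 2×2 (North, Central vs Route-1, Route-2):
Let the inspector play North with probability p. Expected payoff against Route-1: 5p + 6(1−p) = −p + 6; against Route-2: 9p + 1(1−p) = 8p + 1.
Setting these equal: −p + 6 = 8p + 1 ⇒ −9p = -5 ⇒ p = 5/9, and the value is (-1)·(5/9) + 6 = 49/9.
For the smuggler: with q = P(Route-1), equating North's and Central's payoffs gives −4q + 9 = 5q + 1 ⇒ q = 8/9.

49/9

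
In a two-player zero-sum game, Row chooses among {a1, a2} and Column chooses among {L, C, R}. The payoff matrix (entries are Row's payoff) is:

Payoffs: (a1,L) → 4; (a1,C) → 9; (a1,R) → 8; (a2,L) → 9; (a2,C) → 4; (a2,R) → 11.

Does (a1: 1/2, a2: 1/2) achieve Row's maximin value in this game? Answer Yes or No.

Against L this mix gives (1/2)·4 + (1/2)·9 = 13/2.
Against C this mix gives (1/2)·9 + (1/2)·4 = 13/2.
Against R this mix gives (1/2)·8 + (1/2)·11 = 19/2.
All of Column's active replies (L, C) yield 13/2, and no column does worse for Row. The mix makes Column indifferent and guarantees 13/2, so it is optimal.

Yes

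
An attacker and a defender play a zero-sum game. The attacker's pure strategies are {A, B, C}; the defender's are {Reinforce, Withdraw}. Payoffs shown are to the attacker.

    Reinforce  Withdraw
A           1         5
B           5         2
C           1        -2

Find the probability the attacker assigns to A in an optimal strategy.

Row minima: A → 1, B → 2, C → -2; maximin = 2.
Column maxima: Reinforce → 5, Withdraw → 5; minimax = 5.
2 ≠ 5, so there is no saddle point; optimal play is mixed.
C is strictly dominated by B, so the attacker never plays it.
On the remaining 2×2 (A, B vs Reinforce, Withdraw):
Let the attacker play A with probability p. Expected payoff against Reinforce: 1p + 5(1−p) = −4p + 5; against Withdraw: 5p + 2(1−p) = 3p + 2.
Setting these equal: −4p + 5 = 3p + 2 ⇒ −7p = -3 ⇒ p = 3/7, and the value is (-4)·(3/7) + 5 = 23/7.
For the defender: with q = P(Reinforce), equating A's and B's payoffs gives −4q + 5 = 3q + 2 ⇒ q = 3/7.

3/7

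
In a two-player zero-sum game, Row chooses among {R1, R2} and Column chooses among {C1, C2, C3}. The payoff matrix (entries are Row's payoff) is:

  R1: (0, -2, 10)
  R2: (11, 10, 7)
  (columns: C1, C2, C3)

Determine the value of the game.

38/5

Row minima: R1 → -2, R2 → 7; maximin = 7.
Column maxima: C1 → 11, C2 → 10, C3 → 10; minimax = 10.
7 ≠ 10, so there is no saddle point; optimal play is mixed.
C1 is strictly dominated by C2 (it gives Row strictly more in every row), so Column never plays it.
On the remaining 2×2 (R1, R2 vs C2, C3):
Let Row play R1 with probability p. Expected payoff against C2: (-2)p + 10(1−p) = −12p + 10; against C3: 10p + 7(1−p) = 3p + 7.
Setting these equal: −12p + 10 = 3p + 7 ⇒ −15p = -3 ⇒ p = 1/5, and the value is (-12)·(1/5) + 10 = 38/5.
For Column: with q = P(C2), equating R1's and R2's payoffs gives −12q + 10 = 3q + 7 ⇒ q = 1/5.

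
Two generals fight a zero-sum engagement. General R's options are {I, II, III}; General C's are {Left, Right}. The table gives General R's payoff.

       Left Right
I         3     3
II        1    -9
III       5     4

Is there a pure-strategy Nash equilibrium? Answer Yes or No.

Row minima: I → 3, II → -9, III → 4; maximin = 4.
Column maxima: Left → 5, Right → 4; minimax = 4.
maximin = minimax = 4, so a saddle point exists.

Yes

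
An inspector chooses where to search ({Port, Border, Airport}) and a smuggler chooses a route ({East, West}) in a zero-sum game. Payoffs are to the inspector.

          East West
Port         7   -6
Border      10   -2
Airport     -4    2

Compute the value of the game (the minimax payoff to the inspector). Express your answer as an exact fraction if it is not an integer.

Row minima: Port → -6, Border → -2, Airport → -4; maximin = -2.
Column maxima: East → 10, West → 2; minimax = 2.
-2 ≠ 2, so there is no saddle point; optimal play is mixed.
Port is strictly dominated by Border, so the inspector never plays it.
On the remaining 2×2 (Border, Airport vs East, West):
Let the inspector play Border with probability p. Expected payoff against East: 10p + (-4)(1−p) = 14p − 4; against West: (-2)p + 2(1−p) = −4p + 2.
Setting these equal: 14p − 4 = −4p + 2 ⇒ 18p = 6 ⇒ p = 1/3, and the value is (14)·(1/3) − 4 = 2/3.
For the smuggler: with q = P(East), equating Border's and Airport's payoffs gives 12q − 2 = −6q + 2 ⇒ q = 2/9.

2/3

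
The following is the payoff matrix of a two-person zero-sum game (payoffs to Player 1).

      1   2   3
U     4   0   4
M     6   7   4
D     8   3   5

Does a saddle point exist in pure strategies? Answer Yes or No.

No

Row minima: U → 0, M → 4, D → 3; maximin = 4.
Column maxima: 1 → 8, 2 → 7, 3 → 5; minimax = 5.
4 ≠ 5, so no pure-strategy equilibrium exists.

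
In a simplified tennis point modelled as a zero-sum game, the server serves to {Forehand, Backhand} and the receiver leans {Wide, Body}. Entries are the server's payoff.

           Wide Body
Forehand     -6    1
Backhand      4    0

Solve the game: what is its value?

Row minima: Forehand → -6, Backhand → 0; maximin = 0.
Column maxima: Wide → 4, Body → 1; minimax = 1.
0 ≠ 1, so there is no saddle point; optimal play is mixed.
Let the server play Forehand with probability p. Expected payoff against Wide: (-6)p + 4(1−p) = −10p + 4; against Body: 1p + 0(1−p) = p.
Setting these equal: −10p + 4 = p ⇒ −11p = -4 ⇒ p = 4/11, and the value is (-10)·(4/11) + 4 = 4/11.
For the receiver: with q = P(Wide), equating Forehand's and Backhand's payoffs gives −7q + 1 = 4q ⇒ q = 1/11.

4/11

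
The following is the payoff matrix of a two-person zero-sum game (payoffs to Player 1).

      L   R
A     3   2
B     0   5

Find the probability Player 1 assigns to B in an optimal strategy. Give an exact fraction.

1/6

Row minima: A → 2, B → 0; maximin = 2.
Column maxima: L → 3, R → 5; minimax = 3.
2 ≠ 3, so there is no saddle point; optimal play is mixed.
Let Player 1 play A with probability p. Expected payoff against L: 3p + 0(1−p) = 3p; against R: 2p + 5(1−p) = −3p + 5.
Setting these equal: 3p = −3p + 5 ⇒ 6p = 5 ⇒ p = 5/6, and the value is (3)·(5/6) = 5/2.
For Player 2: with q = P(L), equating A's and B's payoffs gives q + 2 = −5q + 5 ⇒ q = 1/2.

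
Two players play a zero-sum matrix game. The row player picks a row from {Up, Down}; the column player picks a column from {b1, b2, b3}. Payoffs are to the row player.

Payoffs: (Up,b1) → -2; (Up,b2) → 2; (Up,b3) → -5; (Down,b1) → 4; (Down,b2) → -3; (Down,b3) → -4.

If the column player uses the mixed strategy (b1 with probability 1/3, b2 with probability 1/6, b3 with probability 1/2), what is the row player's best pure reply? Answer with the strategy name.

Down

Expected payoff of Up: (1/3)·(-2) + (1/6)·2 + (1/2)·(-5) = -17/6.
Expected payoff of Down: (1/3)·4 + (1/6)·(-3) + (1/2)·(-4) = -7/6.
The largest is -7/6, so the row player's best response is Down.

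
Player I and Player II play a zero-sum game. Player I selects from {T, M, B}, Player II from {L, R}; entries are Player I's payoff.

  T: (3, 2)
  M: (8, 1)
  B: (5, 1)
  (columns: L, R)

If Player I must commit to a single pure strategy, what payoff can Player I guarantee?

2

Row minima: T → 2, M → 1, B → 1.
The best of these is 2.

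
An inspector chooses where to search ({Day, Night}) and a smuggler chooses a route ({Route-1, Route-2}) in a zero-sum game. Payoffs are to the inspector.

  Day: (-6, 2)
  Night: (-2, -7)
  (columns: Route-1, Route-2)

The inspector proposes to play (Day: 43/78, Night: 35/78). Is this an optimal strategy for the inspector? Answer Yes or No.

No

Against Route-1 this mix gives (43/78)·(-6) + (35/78)·(-2) = -164/39.
Against Route-2 this mix gives (43/78)·2 + (35/78)·(-7) = -53/26.
The smuggler will play Route-1, holding the inspector to -164/39. Shifting weight toward the row that does better against Route-1 would raise this floor (the equalizing mix achieves -46/13 against both Route-1 and Route-2), so the proposed strategy is not optimal.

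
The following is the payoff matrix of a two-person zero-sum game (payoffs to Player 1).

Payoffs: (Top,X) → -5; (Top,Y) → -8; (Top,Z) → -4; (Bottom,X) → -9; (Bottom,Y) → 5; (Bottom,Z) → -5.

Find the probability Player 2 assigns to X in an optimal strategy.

13/17

Row minima: Top → -8, Bottom → -9; maximin = -8.
Column maxima: X → -5, Y → 5, Z → -4; minimax = -5.
-8 ≠ -5, so there is no saddle point; optimal play is mixed.
Z is strictly dominated by X (it gives Player 1 strictly more in every row), so Player 2 never plays it.
On the remaining 2×2 (Top, Bottom vs X, Y):
Let Player 1 play Top with probability p. Expected payoff against X: (-5)p + (-9)(1−p) = 4p − 9; against Y: (-8)p + 5(1−p) = −13p + 5.
Setting these equal: 4p − 9 = −13p + 5 ⇒ 17p = 14 ⇒ p = 14/17, and the value is (4)·(14/17) − 9 = -97/17.
For Player 2: with q = P(X), equating Top's and Bottom's payoffs gives 3q − 8 = −14q + 5 ⇒ q = 13/17.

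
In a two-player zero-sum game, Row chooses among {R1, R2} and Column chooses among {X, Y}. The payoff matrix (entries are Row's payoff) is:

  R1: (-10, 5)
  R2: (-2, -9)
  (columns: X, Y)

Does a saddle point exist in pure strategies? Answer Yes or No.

No

Row minima: R1 → -10, R2 → -9; maximin = -9.
Column maxima: X → -2, Y → 5; minimax = -2.
-9 ≠ -2, so no pure-strategy equilibrium exists.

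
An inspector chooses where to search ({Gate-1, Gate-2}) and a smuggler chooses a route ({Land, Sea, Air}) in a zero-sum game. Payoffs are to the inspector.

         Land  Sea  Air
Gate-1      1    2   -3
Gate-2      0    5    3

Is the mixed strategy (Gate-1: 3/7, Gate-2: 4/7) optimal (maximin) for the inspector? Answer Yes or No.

Yes

Against Land this mix gives (3/7)·1 + (4/7)·0 = 3/7.
Against Sea this mix gives (3/7)·2 + (4/7)·5 = 26/7.
Against Air this mix gives (3/7)·(-3) + (4/7)·3 = 3/7.
All of the smuggler's active replies (Land, Air) yield 3/7, and no column does worse for the inspector. The mix makes the smuggler indifferent and guarantees 3/7, so it is optimal.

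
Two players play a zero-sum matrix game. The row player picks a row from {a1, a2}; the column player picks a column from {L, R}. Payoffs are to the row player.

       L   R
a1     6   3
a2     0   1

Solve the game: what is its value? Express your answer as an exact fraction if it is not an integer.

3

Row minima: a1 → 3, a2 → 0; maximin = 3.
Column maxima: L → 6, R → 3; minimax = 3.
Since maximin = minimax = 3, there is a saddle point and the value is 3.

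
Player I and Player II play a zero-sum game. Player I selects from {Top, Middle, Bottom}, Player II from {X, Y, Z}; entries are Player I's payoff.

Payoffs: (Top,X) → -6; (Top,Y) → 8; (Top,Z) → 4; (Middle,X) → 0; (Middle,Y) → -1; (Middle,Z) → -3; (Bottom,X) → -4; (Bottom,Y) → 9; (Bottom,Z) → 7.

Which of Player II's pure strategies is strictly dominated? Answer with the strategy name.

Z holds Player I's payoff strictly below Y in every row: 4 < 8, -3 < -1, 7 < 9.
So Y is strictly dominated for Player II.

Y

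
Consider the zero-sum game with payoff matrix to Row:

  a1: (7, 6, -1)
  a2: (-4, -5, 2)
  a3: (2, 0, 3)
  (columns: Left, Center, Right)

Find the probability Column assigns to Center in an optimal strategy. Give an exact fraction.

2/5

Row minima: a1 → -1, a2 → -5, a3 → 0; maximin = 0.
Column maxima: Left → 7, Center → 6, Right → 3; minimax = 3.
0 ≠ 3, so there is no saddle point; optimal play is mixed.
a2 is strictly dominated by a3, so Row never plays it.
Left is strictly dominated by Center (it gives Row strictly more in every row), so Column never plays it.
On the remaining 2×2 (a1, a3 vs Center, Right):
Let Row play a1 with probability p. Expected payoff against Center: 6p + 0(1−p) = 6p; against Right: (-1)p + 3(1−p) = −4p + 3.
Setting these equal: 6p = −4p + 3 ⇒ 10p = 3 ⇒ p = 3/10, and the value is (6)·(3/10) = 9/5.
For Column: with q = P(Center), equating a1's and a3's payoffs gives 7q − 1 = −3q + 3 ⇒ q = 2/5.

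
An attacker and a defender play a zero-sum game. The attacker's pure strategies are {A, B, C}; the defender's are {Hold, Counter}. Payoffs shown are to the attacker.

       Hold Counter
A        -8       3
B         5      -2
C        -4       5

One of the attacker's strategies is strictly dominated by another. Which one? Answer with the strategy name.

C gives a strictly higher payoff than A against every column: -4 > -8, 5 > 3.
So A is strictly dominated and the attacker never plays it.

A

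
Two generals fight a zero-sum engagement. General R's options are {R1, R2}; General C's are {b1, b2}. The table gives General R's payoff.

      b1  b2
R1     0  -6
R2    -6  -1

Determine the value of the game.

Row minima: R1 → -6, R2 → -6; maximin = -6.
Column maxima: b1 → 0, b2 → -1; minimax = -1.
-6 ≠ -1, so there is no saddle point; optimal play is mixed.
Let General R play R1 with probability p. Expected payoff against b1: 0p + (-6)(1−p) = 6p − 6; against b2: (-6)p + (-1)(1−p) = −5p − 1.
Setting these equal: 6p − 6 = −5p − 1 ⇒ 11p = 5 ⇒ p = 5/11, and the value is (6)·(5/11) − 6 = -36/11.
For General C: with q = P(b1), equating R1's and R2's payoffs gives 6q − 6 = −5q − 1 ⇒ q = 5/11.

-36/11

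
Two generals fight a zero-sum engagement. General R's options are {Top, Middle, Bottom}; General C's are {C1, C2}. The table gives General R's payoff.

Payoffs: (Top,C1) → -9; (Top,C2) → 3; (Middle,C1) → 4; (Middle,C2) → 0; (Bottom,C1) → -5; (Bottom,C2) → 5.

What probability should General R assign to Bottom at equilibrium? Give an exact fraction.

2/7

Row minima: Top → -9, Middle → 0, Bottom → -5; maximin = 0.
Column maxima: C1 → 4, C2 → 5; minimax = 4.
0 ≠ 4, so there is no saddle point; optimal play is mixed.
Top is strictly dominated by Bottom, so General R never plays it.
On the remaining 2×2 (Middle, Bottom vs C1, C2):
Let General R play Middle with probability p. Expected payoff against C1: 4p + (-5)(1−p) = 9p − 5; against C2: 0p + 5(1−p) = −5p + 5.
Setting these equal: 9p − 5 = −5p + 5 ⇒ 14p = 10 ⇒ p = 5/7, and the value is (9)·(5/7) − 5 = 10/7.
For General C: with q = P(C1), equating Middle's and Bottom's payoffs gives 4q = −10q + 5 ⇒ q = 5/14.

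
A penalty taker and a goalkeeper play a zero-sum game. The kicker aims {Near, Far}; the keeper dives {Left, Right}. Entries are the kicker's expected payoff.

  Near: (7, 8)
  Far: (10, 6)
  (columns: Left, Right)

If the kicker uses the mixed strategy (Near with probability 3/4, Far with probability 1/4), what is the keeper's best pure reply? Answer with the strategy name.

Right

If the keeper plays Left, the kicker's expected payoff is (3/4)·7 + (1/4)·10 = 31/4.
If the keeper plays Right, the kicker's expected payoff is (3/4)·8 + (1/4)·6 = 15/2.
The keeper minimizes the kicker's payoff; the smallest is 15/2, so the best response is Right.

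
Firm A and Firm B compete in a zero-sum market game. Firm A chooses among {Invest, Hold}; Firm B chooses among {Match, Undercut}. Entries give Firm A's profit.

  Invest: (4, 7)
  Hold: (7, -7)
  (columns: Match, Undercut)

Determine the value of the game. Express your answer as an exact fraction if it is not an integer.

77/17

Row minima: Invest → 4, Hold → -7; maximin = 4.
Column maxima: Match → 7, Undercut → 7; minimax = 7.
4 ≠ 7, so there is no saddle point; optimal play is mixed.
Let Firm A play Invest with probability p. Expected payoff against Match: 4p + 7(1−p) = −3p + 7; against Undercut: 7p + (-7)(1−p) = 14p − 7.
Setting these equal: −3p + 7 = 14p − 7 ⇒ −17p = -14 ⇒ p = 14/17, and the value is (-3)·(14/17) + 7 = 77/17.
For Firm B: with q = P(Match), equating Invest's and Hold's payoffs gives −3q + 7 = 14q − 7 ⇒ q = 14/17.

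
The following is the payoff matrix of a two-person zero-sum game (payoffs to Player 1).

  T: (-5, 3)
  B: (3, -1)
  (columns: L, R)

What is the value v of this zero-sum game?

1/3

Row minima: T → -5, B → -1; maximin = -1.
Column maxima: L → 3, R → 3; minimax = 3.
-1 ≠ 3, so there is no saddle point; optimal play is mixed.
Let Player 1 play T with probability p. Expected payoff against L: (-5)p + 3(1−p) = −8p + 3; against R: 3p + (-1)(1−p) = 4p − 1.
Setting these equal: −8p + 3 = 4p − 1 ⇒ −12p = -4 ⇒ p = 1/3, and the value is (-8)·(1/3) + 3 = 1/3.
For Player 2: with q = P(L), equating T's and B's payoffs gives −8q + 3 = 4q − 1 ⇒ q = 1/3.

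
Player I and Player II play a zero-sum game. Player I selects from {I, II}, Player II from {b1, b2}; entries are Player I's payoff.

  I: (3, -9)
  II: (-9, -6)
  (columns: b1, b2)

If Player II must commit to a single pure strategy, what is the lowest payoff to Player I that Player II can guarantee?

-6

Column maxima: b1 → 3, b2 → -6.
The smallest of these is -6.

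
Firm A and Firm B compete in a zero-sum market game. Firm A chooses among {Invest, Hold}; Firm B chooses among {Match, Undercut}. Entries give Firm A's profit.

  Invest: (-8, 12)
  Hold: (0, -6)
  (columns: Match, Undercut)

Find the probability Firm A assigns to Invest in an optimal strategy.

Row minima: Invest → -8, Hold → -6; maximin = -6.
Column maxima: Match → 0, Undercut → 12; minimax = 0.
-6 ≠ 0, so there is no saddle point; optimal play is mixed.
Let Firm A play Invest with probability p. Expected payoff against Match: (-8)p + 0(1−p) = −8p; against Undercut: 12p + (-6)(1−p) = 18p − 6.
Setting these equal: −8p = 18p − 6 ⇒ −26p = -6 ⇒ p = 3/13, and the value is (-8)·(3/13) = -24/13.
For Firm B: with q = P(Match), equating Invest's and Hold's payoffs gives −20q + 12 = 6q − 6 ⇒ q = 9/13.

3/13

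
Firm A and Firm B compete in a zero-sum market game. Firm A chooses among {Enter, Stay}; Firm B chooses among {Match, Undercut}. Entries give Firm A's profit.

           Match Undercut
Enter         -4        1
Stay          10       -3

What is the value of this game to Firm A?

Row minima: Enter → -4, Stay → -3; maximin = -3.
Column maxima: Match → 10, Undercut → 1; minimax = 1.
-3 ≠ 1, so there is no saddle point; optimal play is mixed.
Let Firm A play Enter with probability p. Expected payoff against Match: (-4)p + 10(1−p) = −14p + 10; against Undercut: 1p + (-3)(1−p) = 4p − 3.
Setting these equal: −14p + 10 = 4p − 3 ⇒ −18p = -13 ⇒ p = 13/18, and the value is (-14)·(13/18) + 10 = -1/9.
For Firm B: with q = P(Match), equating Enter's and Stay's payoffs gives −5q + 1 = 13q − 3 ⇒ q = 2/9.

-1/9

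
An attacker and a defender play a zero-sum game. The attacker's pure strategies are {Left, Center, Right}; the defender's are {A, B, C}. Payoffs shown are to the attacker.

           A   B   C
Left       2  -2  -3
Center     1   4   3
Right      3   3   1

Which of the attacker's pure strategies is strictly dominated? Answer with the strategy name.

Left

Right gives a strictly higher payoff than Left against every column: 3 > 2, 3 > -2, 1 > -3.
So Left is strictly dominated and the attacker never plays it.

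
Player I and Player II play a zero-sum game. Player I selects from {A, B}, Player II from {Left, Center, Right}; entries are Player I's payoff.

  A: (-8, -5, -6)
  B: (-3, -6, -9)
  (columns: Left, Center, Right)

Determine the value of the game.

Row minima: A → -8, B → -9; maximin = -8.
Column maxima: Left → -3, Center → -5, Right → -6; minimax = -6.
-8 ≠ -6, so there is no saddle point; optimal play is mixed.
Center is strictly dominated by Right (it gives Player I strictly more in every row), so Player II never plays it.
On the remaining 2×2 (A, B vs Left, Right):
Let Player I play A with probability p. Expected payoff against Left: (-8)p + (-3)(1−p) = −5p − 3; against Right: (-6)p + (-9)(1−p) = 3p − 9.
Setting these equal: −5p − 3 = 3p − 9 ⇒ −8p = -6 ⇒ p = 3/4, and the value is (-5)·(3/4) − 3 = -27/4.
For Player II: with q = P(Left), equating A's and B's payoffs gives −2q − 6 = 6q − 9 ⇒ q = 3/8.

-27/4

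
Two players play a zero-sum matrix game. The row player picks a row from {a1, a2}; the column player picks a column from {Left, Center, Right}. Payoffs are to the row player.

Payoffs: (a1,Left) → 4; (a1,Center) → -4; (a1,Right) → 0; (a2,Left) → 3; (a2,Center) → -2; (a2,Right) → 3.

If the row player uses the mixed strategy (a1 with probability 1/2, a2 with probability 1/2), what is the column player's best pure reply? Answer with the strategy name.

Center

If the column player plays Left, the row player's expected payoff is (1/2)·4 + (1/2)·3 = 7/2.
If the column player plays Center, the row player's expected payoff is (1/2)·(-4) + (1/2)·(-2) = -3.
If the column player plays Right, the row player's expected payoff is (1/2)·0 + (1/2)·3 = 3/2.
The column player minimizes the row player's payoff; the smallest is -3, so the best response is Center.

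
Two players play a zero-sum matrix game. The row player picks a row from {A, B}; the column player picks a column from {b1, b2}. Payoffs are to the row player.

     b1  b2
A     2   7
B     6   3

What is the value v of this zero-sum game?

9/2

Row minima: A → 2, B → 3; maximin = 3.
Column maxima: b1 → 6, b2 → 7; minimax = 6.
3 ≠ 6, so there is no saddle point; optimal play is mixed.
Let the row player play A with probability p. Expected payoff against b1: 2p + 6(1−p) = −4p + 6; against b2: 7p + 3(1−p) = 4p + 3.
Setting these equal: −4p + 6 = 4p + 3 ⇒ −8p = -3 ⇒ p = 3/8, and the value is (-4)·(3/8) + 6 = 9/2.
For the column player: with q = P(b1), equating A's and B's payoffs gives −5q + 7 = 3q + 3 ⇒ q = 1/2.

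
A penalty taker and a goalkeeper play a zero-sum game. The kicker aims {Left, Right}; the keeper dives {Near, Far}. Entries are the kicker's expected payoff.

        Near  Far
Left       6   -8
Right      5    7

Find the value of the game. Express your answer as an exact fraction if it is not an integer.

41/8

Row minima: Left → -8, Right → 5; maximin = 5.
Column maxima: Near → 6, Far → 7; minimax = 6.
5 ≠ 6, so there is no saddle point; optimal play is mixed.
Let the kicker play Left with probability p. Expected payoff against Near: 6p + 5(1−p) = p + 5; against Far: (-8)p + 7(1−p) = −15p + 7.
Setting these equal: p + 5 = −15p + 7 ⇒ 16p = 2 ⇒ p = 1/8, and the value is (1)·(1/8) + 5 = 41/8.
For the keeper: with q = P(Near), equating Left's and Right's payoffs gives 14q − 8 = −2q + 7 ⇒ q = 15/16.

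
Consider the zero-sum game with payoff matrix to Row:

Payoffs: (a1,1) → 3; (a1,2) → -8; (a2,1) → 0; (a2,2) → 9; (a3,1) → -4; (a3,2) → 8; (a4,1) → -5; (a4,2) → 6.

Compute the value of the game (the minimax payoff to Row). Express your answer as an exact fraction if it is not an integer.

27/20

Row minima: a1 → -8, a2 → 0, a3 → -4, a4 → -5; maximin = 0.
Column maxima: 1 → 3, 2 → 9; minimax = 3.
0 ≠ 3, so there is no saddle point; optimal play is mixed.
a3 is strictly dominated by a2, so Row never plays it.
a4 is strictly dominated by a2, so Row never plays it.
On the remaining 2×2 (a1, a2 vs 1, 2):
Let Row play a1 with probability p. Expected payoff against 1: 3p + 0(1−p) = 3p; against 2: (-8)p + 9(1−p) = −17p + 9.
Setting these equal: 3p = −17p + 9 ⇒ 20p = 9 ⇒ p = 9/20, and the value is (3)·(9/20) = 27/20.
For Column: with q = P(1), equating a1's and a2's payoffs gives 11q − 8 = −9q + 9 ⇒ q = 17/20.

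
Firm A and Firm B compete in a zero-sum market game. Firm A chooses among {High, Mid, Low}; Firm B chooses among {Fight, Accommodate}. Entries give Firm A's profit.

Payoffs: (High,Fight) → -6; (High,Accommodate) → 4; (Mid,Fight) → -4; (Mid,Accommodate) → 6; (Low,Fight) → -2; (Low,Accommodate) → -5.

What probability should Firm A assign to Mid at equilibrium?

Row minima: High → -6, Mid → -4, Low → -5; maximin = -4.
Column maxima: Fight → -2, Accommodate → 6; minimax = -2.
-4 ≠ -2, so there is no saddle point; optimal play is mixed.
High is strictly dominated by Mid, so Firm A never plays it.
On the remaining 2×2 (Mid, Low vs Fight, Accommodate):
Let Firm A play Mid with probability p. Expected payoff against Fight: (-4)p + (-2)(1−p) = −2p − 2; against Accommodate: 6p + (-5)(1−p) = 11p − 5.
Setting these equal: −2p − 2 = 11p − 5 ⇒ −13p = -3 ⇒ p = 3/13, and the value is (-2)·(3/13) − 2 = -32/13.
For Firm B: with q = P(Fight), equating Mid's and Low's payoffs gives −10q + 6 = 3q − 5 ⇒ q = 11/13.

3/13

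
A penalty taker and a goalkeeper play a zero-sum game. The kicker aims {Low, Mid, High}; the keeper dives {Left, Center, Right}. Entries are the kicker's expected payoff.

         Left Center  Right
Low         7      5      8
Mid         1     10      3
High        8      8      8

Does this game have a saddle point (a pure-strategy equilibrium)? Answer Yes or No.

Yes

Row minima: Low → 5, Mid → 1, High → 8; maximin = 8.
Column maxima: Left → 8, Center → 10, Right → 8; minimax = 8.
maximin = minimax = 8, so a saddle point exists.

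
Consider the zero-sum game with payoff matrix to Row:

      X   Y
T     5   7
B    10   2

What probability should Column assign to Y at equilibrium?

1/2

Row minima: T → 5, B → 2; maximin = 5.
Column maxima: X → 10, Y → 7; minimax = 7.
5 ≠ 7, so there is no saddle point; optimal play is mixed.
Let Row play T with probability p. Expected payoff against X: 5p + 10(1−p) = −5p + 10; against Y: 7p + 2(1−p) = 5p + 2.
Setting these equal: −5p + 10 = 5p + 2 ⇒ −10p = -8 ⇒ p = 4/5, and the value is (-5)·(4/5) + 10 = 6.
For Column: with q = P(X), equating T's and B's payoffs gives −2q + 7 = 8q + 2 ⇒ q = 1/2.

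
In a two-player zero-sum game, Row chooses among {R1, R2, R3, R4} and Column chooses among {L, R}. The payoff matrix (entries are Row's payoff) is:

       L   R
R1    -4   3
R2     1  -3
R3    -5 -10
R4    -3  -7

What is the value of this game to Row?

-9/11

Row minima: R1 → -4, R2 → -3, R3 → -10, R4 → -7; maximin = -3.
Column maxima: L → 1, R → 3; minimax = 1.
-3 ≠ 1, so there is no saddle point; optimal play is mixed.
R3 is strictly dominated by R1, so Row never plays it.
R4 is strictly dominated by R2, so Row never plays it.
On the remaining 2×2 (R1, R2 vs L, R):
Let Row play R1 with probability p. Expected payoff against L: (-4)p + 1(1−p) = −5p + 1; against R: 3p + (-3)(1−p) = 6p − 3.
Setting these equal: −5p + 1 = 6p − 3 ⇒ −11p = -4 ⇒ p = 4/11, and the value is (-5)·(4/11) + 1 = -9/11.
For Column: with q = P(L), equating R1's and R2's payoffs gives −7q + 3 = 4q − 3 ⇒ q = 6/11.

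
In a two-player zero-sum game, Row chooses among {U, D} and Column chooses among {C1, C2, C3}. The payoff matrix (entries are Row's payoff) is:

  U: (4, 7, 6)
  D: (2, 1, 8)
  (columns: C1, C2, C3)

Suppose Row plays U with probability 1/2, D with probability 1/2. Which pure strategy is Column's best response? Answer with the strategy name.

If Column plays C1, Row's expected payoff is (1/2)·4 + (1/2)·2 = 3.
If Column plays C2, Row's expected payoff is (1/2)·7 + (1/2)·1 = 4.
If Column plays C3, Row's expected payoff is (1/2)·6 + (1/2)·8 = 7.
Column minimizes Row's payoff; the smallest is 3, so the best response is C1.

C1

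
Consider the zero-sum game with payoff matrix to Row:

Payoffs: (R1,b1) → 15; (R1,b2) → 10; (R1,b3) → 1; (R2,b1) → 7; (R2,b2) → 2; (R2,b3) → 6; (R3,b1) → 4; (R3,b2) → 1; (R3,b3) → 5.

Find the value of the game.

58/13

Row minima: R1 → 1, R2 → 2, R3 → 1; maximin = 2.
Column maxima: b1 → 15, b2 → 10, b3 → 6; minimax = 6.
2 ≠ 6, so there is no saddle point; optimal play is mixed.
R3 is strictly dominated by R2, so Row never plays it.
b1 is strictly dominated by b2 (it gives Row strictly more in every row), so Column never plays it.
On the remaining 2×2 (R1, R2 vs b2, b3):
Let Row play R1 with probability p. Expected payoff against b2: 10p + 2(1−p) = 8p + 2; against b3: 1p + 6(1−p) = −5p + 6.
Setting these equal: 8p + 2 = −5p + 6 ⇒ 13p = 4 ⇒ p = 4/13, and the value is (8)·(4/13) + 2 = 58/13.
For Column: with q = P(b2), equating R1's and R2's payoffs gives 9q + 1 = −4q + 6 ⇒ q = 5/13.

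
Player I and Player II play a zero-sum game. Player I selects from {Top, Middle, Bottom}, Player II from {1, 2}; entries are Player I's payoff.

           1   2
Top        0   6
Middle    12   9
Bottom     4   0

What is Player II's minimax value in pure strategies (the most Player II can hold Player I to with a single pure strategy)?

9

Column maxima: 1 → 12, 2 → 9.
The smallest of these is 9.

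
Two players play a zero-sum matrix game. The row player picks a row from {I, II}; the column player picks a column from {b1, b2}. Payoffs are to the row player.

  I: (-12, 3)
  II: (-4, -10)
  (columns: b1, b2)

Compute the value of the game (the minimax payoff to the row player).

-44/7

Row minima: I → -12, II → -10; maximin = -10.
Column maxima: b1 → -4, b2 → 3; minimax = -4.
-10 ≠ -4, so there is no saddle point; optimal play is mixed.
Let the row player play I with probability p. Expected payoff against b1: (-12)p + (-4)(1−p) = −8p − 4; against b2: 3p + (-10)(1−p) = 13p − 10.
Setting these equal: −8p − 4 = 13p − 10 ⇒ −21p = -6 ⇒ p = 2/7, and the value is (-8)·(2/7) − 4 = -44/7.
For the column player: with q = P(b1), equating I's and II's payoffs gives −15q + 3 = 6q − 10 ⇒ q = 13/21.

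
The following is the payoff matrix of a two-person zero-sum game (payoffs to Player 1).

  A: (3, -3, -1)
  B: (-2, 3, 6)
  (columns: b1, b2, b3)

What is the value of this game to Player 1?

3/11

Row minima: A → -3, B → -2; maximin = -2.
Column maxima: b1 → 3, b2 → 3, b3 → 6; minimax = 3.
-2 ≠ 3, so there is no saddle point; optimal play is mixed.
b3 is strictly dominated by b2 (it gives Player 1 strictly more in every row), so Player 2 never plays it.
On the remaining 2×2 (A, B vs b1, b2):
Let Player 1 play A with probability p. Expected payoff against b1: 3p + (-2)(1−p) = 5p − 2; against b2: (-3)p + 3(1−p) = −6p + 3.
Setting these equal: 5p − 2 = −6p + 3 ⇒ 11p = 5 ⇒ p = 5/11, and the value is (5)·(5/11) − 2 = 3/11.
For Player 2: with q = P(b1), equating A's and B's payoffs gives 6q − 3 = −5q + 3 ⇒ q = 6/11.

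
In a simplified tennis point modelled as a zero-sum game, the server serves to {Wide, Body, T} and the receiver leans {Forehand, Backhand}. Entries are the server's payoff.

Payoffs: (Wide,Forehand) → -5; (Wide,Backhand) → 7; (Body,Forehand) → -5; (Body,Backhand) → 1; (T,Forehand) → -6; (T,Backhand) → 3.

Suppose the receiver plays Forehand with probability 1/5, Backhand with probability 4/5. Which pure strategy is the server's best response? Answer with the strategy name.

Wide

Expected payoff of Wide: (1/5)·(-5) + (4/5)·7 = 23/5.
Expected payoff of Body: (1/5)·(-5) + (4/5)·1 = -1/5.
Expected payoff of T: (1/5)·(-6) + (4/5)·3 = 6/5.
The largest is 23/5, so the server's best response is Wide.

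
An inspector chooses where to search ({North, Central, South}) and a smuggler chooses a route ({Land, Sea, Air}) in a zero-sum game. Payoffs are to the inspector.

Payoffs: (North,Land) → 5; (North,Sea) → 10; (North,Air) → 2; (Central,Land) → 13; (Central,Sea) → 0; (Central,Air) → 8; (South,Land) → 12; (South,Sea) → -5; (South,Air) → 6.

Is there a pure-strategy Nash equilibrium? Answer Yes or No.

No

Row minima: North → 2, Central → 0, South → -5; maximin = 2.
Column maxima: Land → 13, Sea → 10, Air → 8; minimax = 8.
2 ≠ 8, so no pure-strategy equilibrium exists.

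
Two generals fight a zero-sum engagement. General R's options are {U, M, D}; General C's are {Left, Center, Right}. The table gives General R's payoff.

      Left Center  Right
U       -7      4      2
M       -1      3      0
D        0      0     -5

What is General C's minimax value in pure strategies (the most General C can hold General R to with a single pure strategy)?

0

Column maxima: Left → 0, Center → 4, Right → 2.
The smallest of these is 0.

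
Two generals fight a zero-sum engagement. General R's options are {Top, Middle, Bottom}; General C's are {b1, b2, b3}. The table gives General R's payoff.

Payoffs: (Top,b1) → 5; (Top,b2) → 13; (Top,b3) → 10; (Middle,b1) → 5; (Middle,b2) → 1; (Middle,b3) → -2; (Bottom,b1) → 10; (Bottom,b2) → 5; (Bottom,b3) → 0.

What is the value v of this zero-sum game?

Row minima: Top → 5, Middle → -2, Bottom → 0; maximin = 5.
Column maxima: b1 → 10, b2 → 13, b3 → 10; minimax = 10.
5 ≠ 10, so there is no saddle point; optimal play is mixed.
Middle is strictly dominated by Bottom, so General R never plays it.
b2 is strictly dominated by b3 (it gives General R strictly more in every row), so General C never plays it.
On the remaining 2×2 (Top, Bottom vs b1, b3):
Let General R play Top with probability p. Expected payoff against b1: 5p + 10(1−p) = −5p + 10; against b3: 10p + 0(1−p) = 10p.
Setting these equal: −5p + 10 = 10p ⇒ −15p = -10 ⇒ p = 2/3, and the value is (-5)·(2/3) + 10 = 20/3.
For General C: with q = P(b1), equating Top's and Bottom's payoffs gives −5q + 10 = 10q ⇒ q = 2/3.

20/3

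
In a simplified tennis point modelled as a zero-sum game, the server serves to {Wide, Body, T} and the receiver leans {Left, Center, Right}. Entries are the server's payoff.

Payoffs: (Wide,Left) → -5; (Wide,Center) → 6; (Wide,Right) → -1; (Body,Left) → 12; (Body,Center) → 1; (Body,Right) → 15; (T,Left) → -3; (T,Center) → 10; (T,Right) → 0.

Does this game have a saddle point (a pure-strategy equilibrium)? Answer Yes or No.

Row minima: Wide → -5, Body → 1, T → -3; maximin = 1.
Column maxima: Left → 12, Center → 10, Right → 15; minimax = 10.
1 ≠ 10, so no pure-strategy equilibrium exists.

No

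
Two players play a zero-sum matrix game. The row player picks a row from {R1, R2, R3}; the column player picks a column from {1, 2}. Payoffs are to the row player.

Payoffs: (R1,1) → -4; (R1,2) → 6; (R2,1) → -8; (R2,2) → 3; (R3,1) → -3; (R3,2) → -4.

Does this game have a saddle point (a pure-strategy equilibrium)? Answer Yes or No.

Row minima: R1 → -4, R2 → -8, R3 → -4; maximin = -4.
Column maxima: 1 → -3, 2 → 6; minimax = -3.
-4 ≠ -3, so no pure-strategy equilibrium exists.

No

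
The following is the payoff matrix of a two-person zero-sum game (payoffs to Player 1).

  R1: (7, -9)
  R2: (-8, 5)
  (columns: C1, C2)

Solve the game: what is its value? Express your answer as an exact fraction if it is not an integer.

Row minima: R1 → -9, R2 → -8; maximin = -8.
Column maxima: C1 → 7, C2 → 5; minimax = 5.
-8 ≠ 5, so there is no saddle point; optimal play is mixed.
Let Player 1 play R1 with probability p. Expected payoff against C1: 7p + (-8)(1−p) = 15p − 8; against C2: (-9)p + 5(1−p) = −14p + 5.
Setting these equal: 15p − 8 = −14p + 5 ⇒ 29p = 13 ⇒ p = 13/29, and the value is (15)·(13/29) − 8 = -37/29.
For Player 2: with q = P(C1), equating R1's and R2's payoffs gives 16q − 9 = −13q + 5 ⇒ q = 14/29.

-37/29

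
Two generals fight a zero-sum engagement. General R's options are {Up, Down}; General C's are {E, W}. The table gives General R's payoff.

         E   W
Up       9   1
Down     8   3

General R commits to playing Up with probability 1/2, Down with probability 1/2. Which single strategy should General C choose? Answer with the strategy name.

If General C plays E, General R's expected payoff is (1/2)·9 + (1/2)·8 = 17/2.
If General C plays W, General R's expected payoff is (1/2)·1 + (1/2)·3 = 2.
General C minimizes General R's payoff; the smallest is 2, so the best response is W.

W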